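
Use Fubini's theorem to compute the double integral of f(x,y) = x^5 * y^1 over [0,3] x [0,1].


By Fubini's theorem, the double integral factors as a product of single integrals:
Step 1: integral_0^3 x^5 dx = [x^6/6] from 0 to 3
     = 3^6/6 = 121.5
Step 2: integral_0^1 y^1 dy = [y^2/2] from 0 to 1
     = 1^2/2 = 0.5
Step 3: Double integral = 121.5 * 0.5 = 60.75


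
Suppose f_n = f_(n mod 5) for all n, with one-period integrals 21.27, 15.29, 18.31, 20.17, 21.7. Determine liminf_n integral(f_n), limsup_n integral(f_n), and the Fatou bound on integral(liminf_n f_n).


The sequence (integral(f_n)) is periodic with period 5, repeating the values 21.27, 15.29, 18.31, 20.17, 21.7 indefinitely.
Step 1: For a periodic sequence, every tail (a_m, a_(m+1), ...) contains all 5 period values infinitely often.
Step 2: Hence inf of every tail = min of the period values = min(21.27, 15.29, 18.31, 20.17, 21.7) = 15.29.
        liminf_n integral(f_n) = sup over m of (inf of tail from m) = 15.29.
Step 3: Similarly sup of every tail = max of the period values = 21.7.
        limsup_n integral(f_n) = 21.7.
Step 4: Fatou's lemma: integral(liminf_n f_n) <= liminf_n integral(f_n) = 15.29.
        So the integral of the pointwise liminf is at most 15.29.


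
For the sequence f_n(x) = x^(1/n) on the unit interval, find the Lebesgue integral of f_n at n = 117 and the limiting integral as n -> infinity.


At n = 117: f_117(x) = x^(1/117).
Step 1: integral(x^(1/117), 0, 1) = [x^(1/117+1) / (1/117+1)] from 0 to 1
     = 1 / (1/117 + 1) = 1 / ((117+1)/117) = 117/(117+1)
     = 117/118 = 0.991525
Step 2: As n -> infinity, f_n(x) = x^(1/n) -> 1 for x in (0,1], and f_n is increasing in n.
By MCT, lim_n integral(f_n) = integral(lim_n f_n) = integral(1, 0, 1) = 1.
Step 3: Verify convergence: 117/118 = 0.991525 -> 1


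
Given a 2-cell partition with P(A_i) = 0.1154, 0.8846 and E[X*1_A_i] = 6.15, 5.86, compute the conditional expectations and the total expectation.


For each cell A_i: E[X|A_i] = E[X*1_A_i] / P(A_i)
Step 1: E[X|A_1] = 6.15 / 0.1154 = 53.292894
Step 2: E[X|A_2] = 5.86 / 0.8846 = 6.624463
Verification: E[X] = sum E[X*1_A_i] = 6.15 + 5.86 = 12.01


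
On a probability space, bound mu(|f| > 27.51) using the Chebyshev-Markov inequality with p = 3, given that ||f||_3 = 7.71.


Chebyshev/Markov inequality: mu(|f| > eps) <= (||f||_p / eps)^p
Step 1: ||f||_3 / eps = 7.71 / 27.51 = 0.280262
Step 2: Raise to power p = 3:
  (0.280262)^3 = 0.022014
Step 3: Therefore mu(|f| > 27.51) <= 0.022014


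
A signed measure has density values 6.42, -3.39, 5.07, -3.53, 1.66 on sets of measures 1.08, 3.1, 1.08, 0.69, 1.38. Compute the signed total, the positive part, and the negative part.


Step 1: Compute signed measure on each set:
  Set 1: 6.42 * 1.08 = 6.9336
  Set 2: -3.39 * 3.1 = -10.509
  Set 3: 5.07 * 1.08 = 5.4756
  Set 4: -3.53 * 0.69 = -2.4357
  Set 5: 1.66 * 1.38 = 2.2908
Step 2: Total signed measure = (6.9336) + (-10.509) + (5.4756) + (-2.4357) + (2.2908)
     = 1.7553
Step 3: Positive part mu+(X) = sum of positive contributions = 14.7
Step 4: Negative part mu-(X) = |sum of negative contributions| = 12.9447


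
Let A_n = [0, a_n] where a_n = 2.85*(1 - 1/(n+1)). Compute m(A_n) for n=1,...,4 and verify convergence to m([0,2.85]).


By continuity of measure from below: if A_n increases to A, then m(A_n) -> m(A).
Here A = [0, 2.85], so m(A) = 2.85
Step 1: a_1 = 2.85*(1 - 1/2) = 1.425, m(A_1) = 1.425
Step 2: a_2 = 2.85*(1 - 1/3) = 1.9, m(A_2) = 1.9
Step 3: a_3 = 2.85*(1 - 1/4) = 2.1375, m(A_3) = 2.1375
Step 4: a_4 = 2.85*(1 - 1/5) = 2.28, m(A_4) = 2.28
Limit: m(A_n) -> m([0,2.85]) = 2.85


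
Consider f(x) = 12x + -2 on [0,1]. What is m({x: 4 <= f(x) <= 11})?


f^(-1)([4, 11]) = {x : 4 <= 12x + -2 <= 11}
Solving: (4 - -2)/12 <= x <= (11 - -2)/12
= [0.5, 1.083333]
Intersecting with [0,1]: [0.5, 1]
Measure = 1 - 0.5 = 0.5


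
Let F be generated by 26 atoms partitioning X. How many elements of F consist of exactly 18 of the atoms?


Each element of F is a union of some subset of the 26 atoms.
Elements that are unions of exactly 18 atoms correspond to 18-element subsets of the 26 atoms.
Count = C(26, 18) = 26! / (18! * 8!) = 1562275.


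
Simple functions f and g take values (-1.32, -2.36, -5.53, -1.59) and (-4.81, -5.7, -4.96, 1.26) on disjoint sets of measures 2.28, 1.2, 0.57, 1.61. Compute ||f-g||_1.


Step 1: Compute differences f_i - g_i:
  -1.32 - -4.81 = 3.49
  -2.36 - -5.7 = 3.34
  -5.53 - -4.96 = -0.57
  -1.59 - 1.26 = -2.85
Step 2: Compute |diff|^1 * measure for each set:
  |3.49|^1 * 2.28 = 3.49 * 2.28 = 7.9572
  |3.34|^1 * 1.2 = 3.34 * 1.2 = 4.008
  |-0.57|^1 * 0.57 = 0.57 * 0.57 = 0.3249
  |-2.85|^1 * 1.61 = 2.85 * 1.61 = 4.5885
Step 3: Sum = 16.8786
Step 4: ||f-g||_1 = (16.8786)^(1/1) = 16.8786


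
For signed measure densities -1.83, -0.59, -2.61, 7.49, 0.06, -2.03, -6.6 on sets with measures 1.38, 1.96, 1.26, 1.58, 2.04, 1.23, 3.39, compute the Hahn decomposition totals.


Step 1: Compute signed measure on each set:
  Set 1: -1.83 * 1.38 = -2.5254
  Set 2: -0.59 * 1.96 = -1.1564
  Set 3: -2.61 * 1.26 = -3.2886
  Set 4: 7.49 * 1.58 = 11.8342
  Set 5: 0.06 * 2.04 = 0.1224
  Set 6: -2.03 * 1.23 = -2.4969
  Set 7: -6.6 * 3.39 = -22.374
Step 2: Total signed measure = (-2.5254) + (-1.1564) + (-3.2886) + (11.8342) + (0.1224) + (-2.4969) + (-22.374)
     = -19.8847
Step 3: Positive part mu+(X) = sum of positive contributions = 11.9566
Step 4: Negative part mu-(X) = |sum of negative contributions| = 31.8413


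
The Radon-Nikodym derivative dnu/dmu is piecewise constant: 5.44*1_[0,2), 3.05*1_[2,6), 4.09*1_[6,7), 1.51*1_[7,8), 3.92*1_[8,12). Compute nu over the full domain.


Integrate each piece of the Radon-Nikodym derivative:
Step 1: integral_0^2 5.44 dx = 5.44*(2-0) = 5.44*2 = 10.88
Step 2: integral_2^6 3.05 dx = 3.05*(6-2) = 3.05*4 = 12.2
Step 3: integral_6^7 4.09 dx = 4.09*(7-6) = 4.09*1 = 4.09
Step 4: integral_7^8 1.51 dx = 1.51*(8-7) = 1.51*1 = 1.51
Step 5: integral_8^12 3.92 dx = 3.92*(12-8) = 3.92*4 = 15.68
Total: 10.88 + 12.2 + 4.09 + 1.51 + 15.68 = 44.36


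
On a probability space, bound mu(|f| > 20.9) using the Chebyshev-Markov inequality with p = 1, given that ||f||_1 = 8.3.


Chebyshev/Markov inequality: mu(|f| > eps) <= (||f||_p / eps)^p
Step 1: ||f||_1 / eps = 8.3 / 20.9 = 0.397129
Step 2: Raise to power p = 1:
  (0.397129)^1 = 0.397129
Step 3: Therefore mu(|f| > 20.9) <= 0.397129


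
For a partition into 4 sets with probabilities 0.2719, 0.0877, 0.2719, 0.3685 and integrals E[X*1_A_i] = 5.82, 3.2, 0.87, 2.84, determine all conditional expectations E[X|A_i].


For each cell A_i: E[X|A_i] = E[X*1_A_i] / P(A_i)
Step 1: E[X|A_1] = 5.82 / 0.2719 = 21.404928
Step 2: E[X|A_2] = 3.2 / 0.0877 = 36.488027
Step 3: E[X|A_3] = 0.87 / 0.2719 = 3.199706
Step 4: E[X|A_4] = 2.84 / 0.3685 = 7.70692
Verification: E[X] = sum E[X*1_A_i] = 5.82 + 3.2 + 0.87 + 2.84 = 12.73


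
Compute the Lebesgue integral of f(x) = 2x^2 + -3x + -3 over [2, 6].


The Lebesgue integral of a Riemann-integrable function agrees with the Riemann integral.
Antiderivative F(x) = (2/3)x^3 + (-3/2)x^2 + -3x
F(6) = (2/3)*6^3 + (-3/2)*6^2 + -3*6
     = (2/3)*216 + (-3/2)*36 + -3*6
     = 144 + -54 + -18
     = 72
F(2) = -6.666667
Integral = F(6) - F(2) = 72 - -6.666667 = 78.666667


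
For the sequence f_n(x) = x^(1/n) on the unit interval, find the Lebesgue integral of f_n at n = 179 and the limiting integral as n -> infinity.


At n = 179: f_179(x) = x^(1/179).
Step 1: integral(x^(1/179), 0, 1) = [x^(1/179+1) / (1/179+1)] from 0 to 1
     = 1 / (1/179 + 1) = 1 / ((179+1)/179) = 179/(179+1)
     = 179/180 = 0.994444
Step 2: As n -> infinity, f_n(x) = x^(1/n) -> 1 for x in (0,1], and f_n is increasing in n.
By MCT, lim_n integral(f_n) = integral(lim_n f_n) = integral(1, 0, 1) = 1.
Step 3: Verify convergence: 179/180 = 0.994444 -> 1


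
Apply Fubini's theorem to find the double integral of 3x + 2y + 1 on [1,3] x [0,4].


By Fubini, integrate in x first, then y.
Step 1: Fix y, integrate over x in [1,3]:
  integral(3x + 2y + 1, x=1..3)
  = 3*(3^2 - 1^2)/2 + (2y + 1)*(3 - 1)
  = 12 + (2y + 1)*2
  = 12 + 4y + 2
  = 14 + 4y
Step 2: Integrate over y in [0,4]:
  integral(14 + 4y, y=0..4)
  = 14*4 + 4*(4^2 - 0^2)/2
  = 56 + 32
  = 88


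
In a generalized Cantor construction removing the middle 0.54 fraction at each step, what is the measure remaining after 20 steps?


Step 1: At each step, fraction remaining = 1 - 0.54 = 0.46
Step 2: After 20 steps, measure = (0.46)^20
Result = 1.799520e-07


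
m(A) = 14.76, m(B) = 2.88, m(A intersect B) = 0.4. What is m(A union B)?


By inclusion-exclusion: m(A u B) = m(A) + m(B) - m(A n B)
= 14.76 + 2.88 - 0.4
= 17.24


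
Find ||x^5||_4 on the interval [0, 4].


Step 1: ||f||_4 = (integral_0^4 |x^5|^4 dx)^(1/4)
     = (integral_0^4 x^20 dx)^(1/4)
Step 2: integral_0^4 x^20 dx = [x^21/(21)] from 0 to 4 = 4^21/21
     = 4398046511104/21 = 2.094308e+11
Step 3: ||f||_4 = (2.094308e+11)^(1/4) = 676.488052


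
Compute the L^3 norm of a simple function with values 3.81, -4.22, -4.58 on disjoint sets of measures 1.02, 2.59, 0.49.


Step 1: Compute |f_i|^3 for each value:
  |3.81|^3 = 55.306341
  |-4.22|^3 = 75.151448
  |-4.58|^3 = 96.071912
Step 2: Multiply by measures and sum:
  55.306341 * 1.02 = 56.412468
  75.151448 * 2.59 = 194.64225
  96.071912 * 0.49 = 47.075237
Sum = 56.412468 + 194.64225 + 47.075237 = 298.129955
Step 3: Take the p-th root:
||f||_3 = (298.129955)^(1/3) = 6.680391


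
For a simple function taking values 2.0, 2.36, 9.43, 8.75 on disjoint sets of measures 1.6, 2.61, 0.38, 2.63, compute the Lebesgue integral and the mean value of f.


Step 1: Integral = sum(value_i * measure_i)
= 2.0*1.6 + 2.36*2.61 + 9.43*0.38 + 8.75*2.63
= 3.2 + 6.1596 + 3.5834 + 23.0125
= 35.9555
Step 2: Total measure of domain = 1.6 + 2.61 + 0.38 + 2.63 = 7.22
Step 3: Average value = 35.9555 / 7.22 = 4.979986


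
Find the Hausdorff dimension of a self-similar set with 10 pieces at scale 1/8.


For a self-similar set with N copies scaled by 1/r:
dim_H = log(N)/log(r) = log(10)/log(8)
= 2.302585/2.079442
= 1.107309


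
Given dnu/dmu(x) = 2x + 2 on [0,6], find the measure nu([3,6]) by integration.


nu(A) = integral_A (dnu/dmu) dmu = integral_3^6 (2x + 2) dx
Step 1: Antiderivative F(x) = (2/2)x^2 + 2x
Step 2: F(6) = (2/2)*6^2 + 2*6 = 36 + 12 = 48
Step 3: F(3) = (2/2)*3^2 + 2*3 = 9 + 6 = 15
Step 4: nu([3,6]) = F(6) - F(3) = 48 - 15 = 33


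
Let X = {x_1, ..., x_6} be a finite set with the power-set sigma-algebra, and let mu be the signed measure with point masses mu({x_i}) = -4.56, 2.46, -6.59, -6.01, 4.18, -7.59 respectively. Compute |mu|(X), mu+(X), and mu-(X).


Step 1: Every measurable set is a union of atoms (the cells / points), so a Hahn decomposition is
  obtained by grouping atoms by sign: P = union of atoms with mu > 0, N = union of the remaining atoms.
  Atoms in P (indices): 2, 5;  atoms in N (indices): 1, 3, 4, 6
  Positive values: 2.46, 4.18
  Negative values: -4.56, -6.59, -6.01, -7.59
Step 2: mu+(X) = mu(P) = sum of positive atom values = 6.64
Step 3: mu-(X) = -mu(N) = sum of |negative atom values| = 24.75
Step 4: |mu|(X) = mu+(X) + mu-(X) = 6.64 + 24.75 = 31.39


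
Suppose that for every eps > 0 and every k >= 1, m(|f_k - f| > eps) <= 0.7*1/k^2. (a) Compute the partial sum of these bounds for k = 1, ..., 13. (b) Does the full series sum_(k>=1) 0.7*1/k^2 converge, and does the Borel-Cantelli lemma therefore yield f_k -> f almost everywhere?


Step 1: List the terms 0.7*1/k^2 for k = 1 to 13:
  k=1: 0.7
  k=2: 0.175
  k=3: 0.077778
  k=4: 0.04375
  k=5: 0.028
  k=6: 0.019444
  k=7: 0.014286
  k=8: 0.010937
  k=9: 0.008642
  k=10: 0.007
  k=11: 0.005785
  k=12: 0.004861
  k=13: 0.004142
Step 2: Partial sum = 0.7 + 0.175 + 0.077778 + 0.04375 + 0.028 + 0.019444 + 0.014286 + 0.010937 + 0.008642 + 0.007 + 0.005785 + 0.004861 + 0.004142
     = 1.099626
Step 3: The full series sum_(k>=1) 0.7*1/k^2 converges (p-series with p = 2 > 1; a constant multiple of a convergent series converges).
Step 4: Fix eps > 0. Since sum_k m(|f_k - f| > eps) < infinity, the Borel-Cantelli lemma gives
        m(limsup_k {|f_k - f| > eps}) = 0, i.e. for a.e. x, |f_k(x) - f(x)| <= eps for all large k.
        Applying this with eps = 1/j for j = 1, 2, ... and intersecting the countably many full-measure sets,
        for a.e. x we get limsup_k |f_k(x) - f(x)| <= 1/j for every j, hence f_k -> f almost everywhere.
Conclusion: series converges; Borel-Cantelli yields f_k -> f a.e.


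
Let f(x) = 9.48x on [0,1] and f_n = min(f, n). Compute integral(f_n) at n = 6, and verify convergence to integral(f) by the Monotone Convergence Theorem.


f(x) = 9.48x on [0,1]; f_n(x) = min(9.48x, n). At n = 6:
Step 1: f(x) reaches 6 at x = 6/9.48 = 0.632911
Step 2: integral(f_6) = integral(9.48x, 0, 0.632911) + integral(6, 0.632911, 1)
       = 9.48*0.632911^2/2 + 6*(1 - 0.632911)
       = 1.898734 + 2.202532
       = 4.101266
Step 3: As n -> infinity, f_n increases to f, so by MCT integral(f_n) -> integral(f) = 9.48/2 = 4.74.
Convergence: integral(f_6) = 4.101266 -> 4.74 as n -> infinity


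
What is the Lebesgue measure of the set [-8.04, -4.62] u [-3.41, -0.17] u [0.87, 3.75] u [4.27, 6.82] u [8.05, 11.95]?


For pairwise disjoint intervals, m(union) = sum of lengths.
= (-4.62 - -8.04) + (-0.17 - -3.41) + (3.75 - 0.87) + (6.82 - 4.27) + (11.95 - 8.05)
= 3.42 + 3.24 + 2.88 + 2.55 + 3.9
= 15.99


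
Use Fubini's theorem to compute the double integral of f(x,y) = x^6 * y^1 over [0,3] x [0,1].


By Fubini's theorem, the double integral factors as a product of single integrals:
Step 1: integral_0^3 x^6 dx = [x^7/7] from 0 to 3
     = 3^7/7 = 312.428571
Step 2: integral_0^1 y^1 dy = [y^2/2] from 0 to 1
     = 1^2/2 = 0.5
Step 3: Double integral = 312.428571 * 0.5 = 156.214286


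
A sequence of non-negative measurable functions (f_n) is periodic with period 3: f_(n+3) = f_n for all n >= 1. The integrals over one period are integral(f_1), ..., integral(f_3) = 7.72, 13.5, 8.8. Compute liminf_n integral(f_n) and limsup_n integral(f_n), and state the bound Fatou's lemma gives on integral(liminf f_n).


The sequence (integral(f_n)) is periodic with period 3, repeating the values 7.72, 13.5, 8.8 indefinitely.
Step 1: For a periodic sequence, every tail (a_m, a_(m+1), ...) contains all 3 period values infinitely often.
Step 2: Hence inf of every tail = min of the period values = min(7.72, 13.5, 8.8) = 7.72.
        liminf_n integral(f_n) = sup over m of (inf of tail from m) = 7.72.
Step 3: Similarly sup of every tail = max of the period values = 13.5.
        limsup_n integral(f_n) = 13.5.
Step 4: Fatou's lemma: integral(liminf_n f_n) <= liminf_n integral(f_n) = 7.72.
        So the integral of the pointwise liminf is at most 7.72.


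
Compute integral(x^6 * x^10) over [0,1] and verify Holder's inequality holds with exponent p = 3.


Step 1: Exact integral of f*g = integral(x^16, 0, 1) = 1/17
     = 0.058824
Step 2: Holder bound with p=3, q=1.5:
  ||f||_p = (integral x^18 dx)^(1/3) = (1/19)^(1/3) = 0.374756
  ||g||_q = (integral x^15 dx)^(1/1.5) = (1/16)^(1/1.5) = 0.15749
Step 3: Holder bound = ||f||_p * ||g||_q = 0.374756 * 0.15749 = 0.05902
Verification: 0.058824 <= 0.05902 (Holder holds)


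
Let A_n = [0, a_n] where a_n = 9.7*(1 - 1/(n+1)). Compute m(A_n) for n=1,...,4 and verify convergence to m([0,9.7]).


By continuity of measure from below: if A_n increases to A, then m(A_n) -> m(A).
Here A = [0, 9.7], so m(A) = 9.7
Step 1: a_1 = 9.7*(1 - 1/2) = 4.85, m(A_1) = 4.85
Step 2: a_2 = 9.7*(1 - 1/3) = 6.4667, m(A_2) = 6.4667
Step 3: a_3 = 9.7*(1 - 1/4) = 7.275, m(A_3) = 7.275
Step 4: a_4 = 9.7*(1 - 1/5) = 7.76, m(A_4) = 7.76
Limit: m(A_n) -> m([0,9.7]) = 9.7


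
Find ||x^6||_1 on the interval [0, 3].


Step 1: ||f||_1 = (integral_0^3 |x^6|^1 dx)^(1/1)
     = (integral_0^3 x^6 dx)^(1/1)
Step 2: integral_0^3 x^6 dx = [x^7/(7)] from 0 to 3 = 3^7/7
     = 2187/7 = 312.428571
Step 3: ||f||_1 = (312.428571)^(1/1) = 312.428571


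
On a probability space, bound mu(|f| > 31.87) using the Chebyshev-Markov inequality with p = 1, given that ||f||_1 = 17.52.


Chebyshev/Markov inequality: mu(|f| > eps) <= (||f||_p / eps)^p
Step 1: ||f||_1 / eps = 17.52 / 31.87 = 0.549733
Step 2: Raise to power p = 1:
  (0.549733)^1 = 0.549733
Step 3: Therefore mu(|f| > 31.87) <= 0.549733


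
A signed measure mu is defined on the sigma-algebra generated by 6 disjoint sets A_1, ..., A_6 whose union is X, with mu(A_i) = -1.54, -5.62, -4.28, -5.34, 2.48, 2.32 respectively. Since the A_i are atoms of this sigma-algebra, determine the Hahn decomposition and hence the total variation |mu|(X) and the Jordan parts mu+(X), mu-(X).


Step 1: Every measurable set is a union of atoms (the cells / points), so a Hahn decomposition is
  obtained by grouping atoms by sign: P = union of atoms with mu > 0, N = union of the remaining atoms.
  Atoms in P (indices): 5, 6;  atoms in N (indices): 1, 2, 3, 4
  Positive values: 2.48, 2.32
  Negative values: -1.54, -5.62, -4.28, -5.34
Step 2: mu+(X) = mu(P) = sum of positive atom values = 4.8
Step 3: mu-(X) = -mu(N) = sum of |negative atom values| = 16.78
Step 4: |mu|(X) = mu+(X) + mu-(X) = 4.8 + 16.78 = 21.58


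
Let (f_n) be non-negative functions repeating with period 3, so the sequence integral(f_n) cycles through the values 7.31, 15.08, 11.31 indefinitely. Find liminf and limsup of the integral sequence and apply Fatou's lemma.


The sequence (integral(f_n)) is periodic with period 3, repeating the values 7.31, 15.08, 11.31 indefinitely.
Step 1: For a periodic sequence, every tail (a_m, a_(m+1), ...) contains all 3 period values infinitely often.
Step 2: Hence inf of every tail = min of the period values = min(7.31, 15.08, 11.31) = 7.31.
        liminf_n integral(f_n) = sup over m of (inf of tail from m) = 7.31.
Step 3: Similarly sup of every tail = max of the period values = 15.08.
        limsup_n integral(f_n) = 15.08.
Step 4: Fatou's lemma: integral(liminf_n f_n) <= liminf_n integral(f_n) = 7.31.
        So the integral of the pointwise liminf is at most 7.31.


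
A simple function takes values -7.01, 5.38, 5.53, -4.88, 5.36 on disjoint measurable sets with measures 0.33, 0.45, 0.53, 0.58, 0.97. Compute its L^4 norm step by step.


Step 1: Compute |f_i|^4 for each value:
  |-7.01|^4 = 2414.749428
  |5.38|^4 = 837.778291
  |5.53|^4 = 935.191445
  |-4.88|^4 = 567.125647
  |5.36|^4 = 825.389916
Step 2: Multiply by measures and sum:
  2414.749428 * 0.33 = 796.867311
  837.778291 * 0.45 = 377.000231
  935.191445 * 0.53 = 495.651466
  567.125647 * 0.58 = 328.932875
  825.389916 * 0.97 = 800.628219
Sum = 796.867311 + 377.000231 + 495.651466 + 328.932875 + 800.628219 = 2799.080102
Step 3: Take the p-th root:
||f||_4 = (2799.080102)^(1/4) = 7.273674


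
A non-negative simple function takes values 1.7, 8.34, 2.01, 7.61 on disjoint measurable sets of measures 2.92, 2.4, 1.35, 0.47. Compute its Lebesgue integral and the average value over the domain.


Step 1: Integral = sum(value_i * measure_i)
= 1.7*2.92 + 8.34*2.4 + 2.01*1.35 + 7.61*0.47
= 4.964 + 20.016 + 2.7135 + 3.5767
= 31.2702
Step 2: Total measure of domain = 2.92 + 2.4 + 1.35 + 0.47 = 7.14
Step 3: Average value = 31.2702 / 7.14 = 4.37958


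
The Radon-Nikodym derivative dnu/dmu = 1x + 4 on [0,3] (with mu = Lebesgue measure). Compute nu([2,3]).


nu(A) = integral_A (dnu/dmu) dmu = integral_2^3 (1x + 4) dx
Step 1: Antiderivative F(x) = (1/2)x^2 + 4x
Step 2: F(3) = (1/2)*3^2 + 4*3 = 4.5 + 12 = 16.5
Step 3: F(2) = (1/2)*2^2 + 4*2 = 2 + 8 = 10
Step 4: nu([2,3]) = F(3) - F(2) = 16.5 - 10 = 6.5


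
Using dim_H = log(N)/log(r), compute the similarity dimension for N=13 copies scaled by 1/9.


For a self-similar set with N copies scaled by 1/r:
dim_H = log(N)/log(r) = log(13)/log(9)
= 2.564949/2.197225
= 1.167359


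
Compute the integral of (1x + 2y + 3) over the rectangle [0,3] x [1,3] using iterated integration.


By Fubini, integrate in x first, then y.
Step 1: Fix y, integrate over x in [0,3]:
  integral(1x + 2y + 3, x=0..3)
  = 1*(3^2 - 0^2)/2 + (2y + 3)*(3 - 0)
  = 4.5 + (2y + 3)*3
  = 4.5 + 6y + 9
  = 13.5 + 6y
Step 2: Integrate over y in [1,3]:
  integral(13.5 + 6y, y=1..3)
  = 13.5*2 + 6*(3^2 - 1^2)/2
  = 27 + 24
  = 51


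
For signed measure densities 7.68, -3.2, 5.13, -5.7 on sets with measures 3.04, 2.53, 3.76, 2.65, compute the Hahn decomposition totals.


Step 1: Compute signed measure on each set:
  Set 1: 7.68 * 3.04 = 23.3472
  Set 2: -3.2 * 2.53 = -8.096
  Set 3: 5.13 * 3.76 = 19.2888
  Set 4: -5.7 * 2.65 = -15.105
Step 2: Total signed measure = (23.3472) + (-8.096) + (19.2888) + (-15.105)
     = 19.435
Step 3: Positive part mu+(X) = sum of positive contributions = 42.636
Step 4: Negative part mu-(X) = |sum of negative contributions| = 23.201


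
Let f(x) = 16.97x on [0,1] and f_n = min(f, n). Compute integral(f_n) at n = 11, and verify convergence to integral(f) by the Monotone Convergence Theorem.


f(x) = 16.97x on [0,1]; f_n(x) = min(16.97x, n). At n = 11:
Step 1: f(x) reaches 11 at x = 11/16.97 = 0.648203
Step 2: integral(f_11) = integral(16.97x, 0, 0.648203) + integral(11, 0.648203, 1)
       = 16.97*0.648203^2/2 + 11*(1 - 0.648203)
       = 3.565115 + 3.86977
       = 7.434885
Step 3: As n -> infinity, f_n increases to f, so by MCT integral(f_n) -> integral(f) = 16.97/2 = 8.485.
Convergence: integral(f_11) = 7.434885 -> 8.485 as n -> infinity


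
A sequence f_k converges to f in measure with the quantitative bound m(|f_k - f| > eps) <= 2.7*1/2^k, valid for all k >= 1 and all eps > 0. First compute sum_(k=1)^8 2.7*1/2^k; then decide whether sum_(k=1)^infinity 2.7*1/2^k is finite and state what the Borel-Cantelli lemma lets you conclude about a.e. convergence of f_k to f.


Step 1: List the terms 2.7*1/2^k for k = 1 to 8:
  k=1: 1.35
  k=2: 0.675
  k=3: 0.3375
  k=4: 0.16875
  k=5: 0.084375
  k=6: 0.042188
  k=7: 0.021094
  k=8: 0.010547
Step 2: Partial sum = 1.35 + 0.675 + 0.3375 + 0.16875 + 0.084375 + 0.042188 + 0.021094 + 0.010547
     = 2.689453
Step 3: The full series sum_(k>=1) 2.7*1/2^k converges (geometric series with ratio 1/2 < 1; a constant multiple of a convergent series converges).
Step 4: Fix eps > 0. Since sum_k m(|f_k - f| > eps) < infinity, the Borel-Cantelli lemma gives
        m(limsup_k {|f_k - f| > eps}) = 0, i.e. for a.e. x, |f_k(x) - f(x)| <= eps for all large k.
        Applying this with eps = 1/j for j = 1, 2, ... and intersecting the countably many full-measure sets,
        for a.e. x we get limsup_k |f_k(x) - f(x)| <= 1/j for every j, hence f_k -> f almost everywhere.
Conclusion: series converges; Borel-Cantelli yields f_k -> f a.e.


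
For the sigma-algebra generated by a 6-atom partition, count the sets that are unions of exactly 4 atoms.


Each element of F is a union of some subset of the 6 atoms.
Elements that are unions of exactly 4 atoms correspond to 4-element subsets of the 6 atoms.
Count = C(6, 4) = 6! / (4! * 2!) = 15.


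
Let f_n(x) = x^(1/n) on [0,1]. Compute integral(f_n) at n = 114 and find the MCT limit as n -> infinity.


At n = 114: f_114(x) = x^(1/114).
Step 1: integral(x^(1/114), 0, 1) = [x^(1/114+1) / (1/114+1)] from 0 to 1
     = 1 / (1/114 + 1) = 1 / ((114+1)/114) = 114/(114+1)
     = 114/115 = 0.991304
Step 2: As n -> infinity, f_n(x) = x^(1/n) -> 1 for x in (0,1], and f_n is increasing in n.
By MCT, lim_n integral(f_n) = integral(lim_n f_n) = integral(1, 0, 1) = 1.
Step 3: Verify convergence: 114/115 = 0.991304 -> 1


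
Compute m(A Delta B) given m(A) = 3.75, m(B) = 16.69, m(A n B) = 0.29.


m(A Delta B) = m(A) + m(B) - 2*m(A n B)
= 3.75 + 16.69 - 2*0.29
= 3.75 + 16.69 - 0.58
= 19.86


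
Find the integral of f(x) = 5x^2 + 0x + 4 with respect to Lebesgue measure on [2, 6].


The Lebesgue integral of a Riemann-integrable function agrees with the Riemann integral.
Antiderivative F(x) = (5/3)x^3 + (0/2)x^2 + 4x
F(6) = (5/3)*6^3 + (0/2)*6^2 + 4*6
     = (5/3)*216 + (0/2)*36 + 4*6
     = 360 + 0.0 + 24
     = 384
F(2) = 21.333333
Integral = F(6) - F(2) = 384 - 21.333333 = 362.666667


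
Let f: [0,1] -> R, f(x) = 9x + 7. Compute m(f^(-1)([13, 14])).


f^(-1)([13, 14]) = {x : 13 <= 9x + 7 <= 14}
Solving: (13 - 7)/9 <= x <= (14 - 7)/9
= [0.666667, 0.777778]
Intersecting with [0,1]: [0.666667, 0.777778]
Measure = 0.777778 - 0.666667 = 0.111111


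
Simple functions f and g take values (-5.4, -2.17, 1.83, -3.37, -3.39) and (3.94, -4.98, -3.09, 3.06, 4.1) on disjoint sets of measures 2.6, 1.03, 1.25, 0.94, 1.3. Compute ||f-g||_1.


Step 1: Compute differences f_i - g_i:
  -5.4 - 3.94 = -9.34
  -2.17 - -4.98 = 2.81
  1.83 - -3.09 = 4.92
  -3.37 - 3.06 = -6.43
  -3.39 - 4.1 = -7.49
Step 2: Compute |diff|^1 * measure for each set:
  |-9.34|^1 * 2.6 = 9.34 * 2.6 = 24.284
  |2.81|^1 * 1.03 = 2.81 * 1.03 = 2.8943
  |4.92|^1 * 1.25 = 4.92 * 1.25 = 6.15
  |-6.43|^1 * 0.94 = 6.43 * 0.94 = 6.0442
  |-7.49|^1 * 1.3 = 7.49 * 1.3 = 9.737
Step 3: Sum = 49.1095
Step 4: ||f-g||_1 = (49.1095)^(1/1) = 49.1095


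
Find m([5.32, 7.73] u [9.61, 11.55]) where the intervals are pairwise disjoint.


For pairwise disjoint intervals, m(union) = sum of lengths.
= (7.73 - 5.32) + (11.55 - 9.61)
= 2.41 + 1.94
= 4.35


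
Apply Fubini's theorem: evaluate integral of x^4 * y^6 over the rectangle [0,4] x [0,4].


By Fubini's theorem, the double integral factors as a product of single integrals:
Step 1: integral_0^4 x^4 dx = [x^5/5] from 0 to 4
     = 4^5/5 = 204.8
Step 2: integral_0^4 y^6 dy = [y^7/7] from 0 to 4
     = 4^7/7 = 2340.571429
Step 3: Double integral = 204.8 * 2340.571429 = 479349.028571


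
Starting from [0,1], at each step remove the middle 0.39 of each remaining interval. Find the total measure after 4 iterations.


Step 1: At each step, fraction remaining = 1 - 0.39 = 0.61
Step 2: After 4 steps, measure = (0.61)^4
Step 3: Computing the power step by step:
  After step 1: 0.61
  After step 2: 0.3721
  After step 3: 0.226981
  After step 4: 0.138458
Result = 0.138458


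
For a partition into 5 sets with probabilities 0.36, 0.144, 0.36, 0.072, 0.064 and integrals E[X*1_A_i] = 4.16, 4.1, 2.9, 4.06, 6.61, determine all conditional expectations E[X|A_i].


For each cell A_i: E[X|A_i] = E[X*1_A_i] / P(A_i)
Step 1: E[X|A_1] = 4.16 / 0.36 = 11.555556
Step 2: E[X|A_2] = 4.1 / 0.144 = 28.472222
Step 3: E[X|A_3] = 2.9 / 0.36 = 8.055556
Step 4: E[X|A_4] = 4.06 / 0.072 = 56.388889
Step 5: E[X|A_5] = 6.61 / 0.064 = 103.28125
Verification: E[X] = sum E[X*1_A_i] = 4.16 + 4.1 + 2.9 + 4.06 + 6.61 = 21.83


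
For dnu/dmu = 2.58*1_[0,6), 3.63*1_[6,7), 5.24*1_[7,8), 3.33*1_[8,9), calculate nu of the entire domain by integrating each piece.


Integrate each piece of the Radon-Nikodym derivative:
Step 1: integral_0^6 2.58 dx = 2.58*(6-0) = 2.58*6 = 15.48
Step 2: integral_6^7 3.63 dx = 3.63*(7-6) = 3.63*1 = 3.63
Step 3: integral_7^8 5.24 dx = 5.24*(8-7) = 5.24*1 = 5.24
Step 4: integral_8^9 3.33 dx = 3.33*(9-8) = 3.33*1 = 3.33
Total: 15.48 + 3.63 + 5.24 + 3.33 = 27.68


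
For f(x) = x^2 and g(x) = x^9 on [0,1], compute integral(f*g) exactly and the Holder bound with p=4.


Step 1: Exact integral of f*g = integral(x^11, 0, 1) = 1/12
     = 0.083333
Step 2: Holder bound with p=4, q=1.333333:
  ||f||_p = (integral x^8 dx)^(1/4) = (1/9)^(1/4) = 0.57735
  ||g||_q = (integral x^12 dx)^(1/1.333333) = (1/13)^(1/1.333333) = 0.146064
Step 3: Holder bound = ||f||_p * ||g||_q = 0.57735 * 0.146064 = 0.08433
Verification: 0.083333 <= 0.08433 (Holder holds)


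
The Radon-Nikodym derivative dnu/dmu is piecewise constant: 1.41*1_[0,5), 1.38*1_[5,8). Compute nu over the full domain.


Integrate each piece of the Radon-Nikodym derivative:
Step 1: integral_0^5 1.41 dx = 1.41*(5-0) = 1.41*5 = 7.05
Step 2: integral_5^8 1.38 dx = 1.38*(8-5) = 1.38*3 = 4.14
Total: 7.05 + 4.14 = 11.19


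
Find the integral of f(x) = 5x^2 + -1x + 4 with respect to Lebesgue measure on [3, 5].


The Lebesgue integral of a Riemann-integrable function agrees with the Riemann integral.
Antiderivative F(x) = (5/3)x^3 + (-1/2)x^2 + 4x
F(5) = (5/3)*5^3 + (-1/2)*5^2 + 4*5
     = (5/3)*125 + (-1/2)*25 + 4*5
     = 208.333333 + -12.5 + 20
     = 215.833333
F(3) = 52.5
Integral = F(5) - F(3) = 215.833333 - 52.5 = 163.333333


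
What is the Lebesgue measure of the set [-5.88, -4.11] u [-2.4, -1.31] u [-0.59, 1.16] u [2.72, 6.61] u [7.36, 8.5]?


For pairwise disjoint intervals, m(union) = sum of lengths.
= (-4.11 - -5.88) + (-1.31 - -2.4) + (1.16 - -0.59) + (6.61 - 2.72) + (8.5 - 7.36)
= 1.77 + 1.09 + 1.75 + 3.89 + 1.14
= 9.64


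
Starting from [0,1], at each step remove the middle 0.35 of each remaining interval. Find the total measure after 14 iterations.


Step 1: At each step, fraction remaining = 1 - 0.35 = 0.65
Step 2: After 14 steps, measure = (0.65)^14
Result = 0.002403


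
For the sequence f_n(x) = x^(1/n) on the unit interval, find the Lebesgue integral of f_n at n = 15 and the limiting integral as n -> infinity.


At n = 15: f_15(x) = x^(1/15).
Step 1: integral(x^(1/15), 0, 1) = [x^(1/15+1) / (1/15+1)] from 0 to 1
     = 1 / (1/15 + 1) = 1 / ((15+1)/15) = 15/(15+1)
     = 15/16 = 0.9375
Step 2: As n -> infinity, f_n(x) = x^(1/n) -> 1 for x in (0,1], and f_n is increasing in n.
By MCT, lim_n integral(f_n) = integral(lim_n f_n) = integral(1, 0, 1) = 1.
Step 3: Verify convergence: 15/16 = 0.9375 -> 1


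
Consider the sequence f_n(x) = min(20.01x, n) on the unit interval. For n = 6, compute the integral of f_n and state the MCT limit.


f(x) = 20.01x on [0,1]; f_n(x) = min(20.01x, n). At n = 6:
Step 1: f(x) reaches 6 at x = 6/20.01 = 0.29985
Step 2: integral(f_6) = integral(20.01x, 0, 0.29985) + integral(6, 0.29985, 1)
       = 20.01*0.29985^2/2 + 6*(1 - 0.29985)
       = 0.89955 + 4.2009
       = 5.10045
Step 3: As n -> infinity, f_n increases to f, so by MCT integral(f_n) -> integral(f) = 20.01/2 = 10.005.
Convergence: integral(f_6) = 5.10045 -> 10.005 as n -> infinity


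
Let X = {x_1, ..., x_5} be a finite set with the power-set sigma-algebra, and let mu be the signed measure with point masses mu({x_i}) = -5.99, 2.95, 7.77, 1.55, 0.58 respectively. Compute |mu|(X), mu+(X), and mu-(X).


Step 1: Every measurable set is a union of atoms (the cells / points), so a Hahn decomposition is
  obtained by grouping atoms by sign: P = union of atoms with mu > 0, N = union of the remaining atoms.
  Atoms in P (indices): 2, 3, 4, 5;  atoms in N (indices): 1
  Positive values: 2.95, 7.77, 1.55, 0.58
  Negative values: -5.99
Step 2: mu+(X) = mu(P) = sum of positive atom values = 12.85
Step 3: mu-(X) = -mu(N) = sum of |negative atom values| = 5.99
Step 4: |mu|(X) = mu+(X) + mu-(X) = 12.85 + 5.99 = 18.84


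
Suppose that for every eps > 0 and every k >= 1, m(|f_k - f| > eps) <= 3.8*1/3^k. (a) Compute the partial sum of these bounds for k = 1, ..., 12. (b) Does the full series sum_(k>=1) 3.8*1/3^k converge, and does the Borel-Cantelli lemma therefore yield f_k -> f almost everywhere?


Step 1: List the terms 3.8*1/3^k for k = 1 to 12:
  k=1: 1.266667
  k=2: 0.422222
  k=3: 0.140741
  k=4: 0.046914
  k=5: 0.015638
  k=6: 0.005213
  k=7: 0.001738
  k=8: 5.791800e-04
  k=9: 1.930600e-04
  k=10: 6.435333e-05
  k=11: 2.145111e-05
  k=12: 7.150370e-06
Step 2: Partial sum = 1.266667 + 0.422222 + 0.140741 + 0.046914 + 0.015638 + 0.005213 + 0.001738 + 5.791800e-04 + 1.930600e-04 + 6.435333e-05 + 2.145111e-05 + 7.150370e-06
     = 1.899996
Step 3: The full series sum_(k>=1) 3.8*1/3^k converges (geometric series with ratio 1/3 < 1; a constant multiple of a convergent series converges).
Step 4: Fix eps > 0. Since sum_k m(|f_k - f| > eps) < infinity, the Borel-Cantelli lemma gives
        m(limsup_k {|f_k - f| > eps}) = 0, i.e. for a.e. x, |f_k(x) - f(x)| <= eps for all large k.
        Applying this with eps = 1/j for j = 1, 2, ... and intersecting the countably many full-measure sets,
        for a.e. x we get limsup_k |f_k(x) - f(x)| <= 1/j for every j, hence f_k -> f almost everywhere.
Conclusion: series converges; Borel-Cantelli yields f_k -> f a.e.


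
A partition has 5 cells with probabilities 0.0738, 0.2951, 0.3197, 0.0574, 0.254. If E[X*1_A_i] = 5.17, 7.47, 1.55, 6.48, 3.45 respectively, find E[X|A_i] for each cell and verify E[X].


For each cell A_i: E[X|A_i] = E[X*1_A_i] / P(A_i)
Step 1: E[X|A_1] = 5.17 / 0.0738 = 70.054201
Step 2: E[X|A_2] = 7.47 / 0.2951 = 25.313453
Step 3: E[X|A_3] = 1.55 / 0.3197 = 4.848295
Step 4: E[X|A_4] = 6.48 / 0.0574 = 112.891986
Step 5: E[X|A_5] = 3.45 / 0.254 = 13.582677
Verification: E[X] = sum E[X*1_A_i] = 5.17 + 7.47 + 1.55 + 6.48 + 3.45 = 24.12


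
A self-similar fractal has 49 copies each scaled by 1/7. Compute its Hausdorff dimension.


For a self-similar set with N copies scaled by 1/r:
dim_H = log(N)/log(r) = log(49)/log(7)
= 3.89182/1.94591
= 2


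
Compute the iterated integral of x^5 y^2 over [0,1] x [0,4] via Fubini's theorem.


By Fubini's theorem, the double integral factors as a product of single integrals:
Step 1: integral_0^1 x^5 dx = [x^6/6] from 0 to 1
     = 1^6/6 = 0.166667
Step 2: integral_0^4 y^2 dy = [y^3/3] from 0 to 4
     = 4^3/3 = 21.333333
Step 3: Double integral = 0.166667 * 21.333333 = 3.555556


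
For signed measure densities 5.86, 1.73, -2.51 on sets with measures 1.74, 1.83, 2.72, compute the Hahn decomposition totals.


Step 1: Compute signed measure on each set:
  Set 1: 5.86 * 1.74 = 10.1964
  Set 2: 1.73 * 1.83 = 3.1659
  Set 3: -2.51 * 2.72 = -6.8272
Step 2: Total signed measure = (10.1964) + (3.1659) + (-6.8272)
     = 6.5351
Step 3: Positive part mu+(X) = sum of positive contributions = 13.3623
Step 4: Negative part mu-(X) = |sum of negative contributions| = 6.8272


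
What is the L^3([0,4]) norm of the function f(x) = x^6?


Step 1: ||f||_3 = (integral_0^4 |x^6|^3 dx)^(1/3)
     = (integral_0^4 x^18 dx)^(1/3)
Step 2: integral_0^4 x^18 dx = [x^19/(19)] from 0 to 4 = 4^19/19
     = 274877906944/19 = 1.446726e+10
Step 3: ||f||_3 = (1.446726e+10)^(1/3) = 2436.662679


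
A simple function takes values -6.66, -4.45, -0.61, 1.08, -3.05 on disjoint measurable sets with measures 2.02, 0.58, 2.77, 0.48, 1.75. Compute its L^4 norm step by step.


Step 1: Compute |f_i|^4 for each value:
  |-6.66|^4 = 1967.419251
  |-4.45|^4 = 392.139006
  |-0.61|^4 = 0.138458
  |1.08|^4 = 1.360489
  |-3.05|^4 = 86.536506
Step 2: Multiply by measures and sum:
  1967.419251 * 2.02 = 3974.186888
  392.139006 * 0.58 = 227.440624
  0.138458 * 2.77 = 0.38353
  1.360489 * 0.48 = 0.653035
  86.536506 * 1.75 = 151.438886
Sum = 3974.186888 + 227.440624 + 0.38353 + 0.653035 + 151.438886 = 4354.102962
Step 3: Take the p-th root:
||f||_4 = (4354.102962)^(1/4) = 8.123154


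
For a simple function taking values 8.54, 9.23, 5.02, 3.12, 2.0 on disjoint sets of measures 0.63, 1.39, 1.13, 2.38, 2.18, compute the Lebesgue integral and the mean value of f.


Step 1: Integral = sum(value_i * measure_i)
= 8.54*0.63 + 9.23*1.39 + 5.02*1.13 + 3.12*2.38 + 2.0*2.18
= 5.3802 + 12.8297 + 5.6726 + 7.4256 + 4.36
= 35.6681
Step 2: Total measure of domain = 0.63 + 1.39 + 1.13 + 2.38 + 2.18 = 7.71
Step 3: Average value = 35.6681 / 7.71 = 4.626213


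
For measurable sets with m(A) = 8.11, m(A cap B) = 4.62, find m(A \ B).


m(A \ B) = m(A) - m(A n B)
= 8.11 - 4.62
= 3.49


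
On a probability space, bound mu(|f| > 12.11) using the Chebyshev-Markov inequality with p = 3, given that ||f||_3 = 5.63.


Chebyshev/Markov inequality: mu(|f| > eps) <= (||f||_p / eps)^p
Step 1: ||f||_3 / eps = 5.63 / 12.11 = 0.464905
Step 2: Raise to power p = 3:
  (0.464905)^3 = 0.100483
Step 3: Therefore mu(|f| > 12.11) <= 0.100483


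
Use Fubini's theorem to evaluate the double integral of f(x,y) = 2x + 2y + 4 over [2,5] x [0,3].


By Fubini, integrate in x first, then y.
Step 1: Fix y, integrate over x in [2,5]:
  integral(2x + 2y + 4, x=2..5)
  = 2*(5^2 - 2^2)/2 + (2y + 4)*(5 - 2)
  = 21 + (2y + 4)*3
  = 21 + 6y + 12
  = 33 + 6y
Step 2: Integrate over y in [0,3]:
  integral(33 + 6y, y=0..3)
  = 33*3 + 6*(3^2 - 0^2)/2
  = 99 + 27
  = 126


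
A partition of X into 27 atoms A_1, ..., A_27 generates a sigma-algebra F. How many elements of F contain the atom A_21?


Each element of F is a union of some subset S of the 27 atoms.
The element contains A_21 iff A_21 is in S.
So we count subsets S of {A_1,...,A_27} with A_21 in S: choose freely among the other 26 atoms.
Count = 2^(27-1) = 2^26 = 67108864.


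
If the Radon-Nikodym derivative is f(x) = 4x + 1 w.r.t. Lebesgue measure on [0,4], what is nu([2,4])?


nu(A) = integral_A (dnu/dmu) dmu = integral_2^4 (4x + 1) dx
Step 1: Antiderivative F(x) = (4/2)x^2 + 1x
Step 2: F(4) = (4/2)*4^2 + 1*4 = 32 + 4 = 36
Step 3: F(2) = (4/2)*2^2 + 1*2 = 8 + 2 = 10
Step 4: nu([2,4]) = F(4) - F(2) = 36 - 10 = 26


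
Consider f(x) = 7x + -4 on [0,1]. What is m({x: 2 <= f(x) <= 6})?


f^(-1)([2, 6]) = {x : 2 <= 7x + -4 <= 6}
Solving: (2 - -4)/7 <= x <= (6 - -4)/7
= [0.857143, 1.428571]
Intersecting with [0,1]: [0.857143, 1]
Measure = 1 - 0.857143 = 0.142857


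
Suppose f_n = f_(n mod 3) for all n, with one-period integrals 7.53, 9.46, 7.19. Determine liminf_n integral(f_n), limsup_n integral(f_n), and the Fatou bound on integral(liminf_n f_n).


The sequence (integral(f_n)) is periodic with period 3, repeating the values 7.53, 9.46, 7.19 indefinitely.
Step 1: For a periodic sequence, every tail (a_m, a_(m+1), ...) contains all 3 period values infinitely often.
Step 2: Hence inf of every tail = min of the period values = min(7.53, 9.46, 7.19) = 7.19.
        liminf_n integral(f_n) = sup over m of (inf of tail from m) = 7.19.
Step 3: Similarly sup of every tail = max of the period values = 9.46.
        limsup_n integral(f_n) = 9.46.
Step 4: Fatou's lemma: integral(liminf_n f_n) <= liminf_n integral(f_n) = 7.19.
        So the integral of the pointwise liminf is at most 7.19.


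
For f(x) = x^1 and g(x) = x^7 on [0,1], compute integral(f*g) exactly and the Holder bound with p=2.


Step 1: Exact integral of f*g = integral(x^8, 0, 1) = 1/9
     = 0.111111
Step 2: Holder bound with p=2, q=2:
  ||f||_p = (integral x^2 dx)^(1/2) = (1/3)^(1/2) = 0.57735
  ||g||_q = (integral x^14 dx)^(1/2) = (1/15)^(1/2) = 0.258199
Step 3: Holder bound = ||f||_p * ||g||_q = 0.57735 * 0.258199 = 0.149071
Verification: 0.111111 <= 0.149071 (Holder holds)


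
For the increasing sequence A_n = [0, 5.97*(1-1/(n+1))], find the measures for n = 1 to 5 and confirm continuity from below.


By continuity of measure from below: if A_n increases to A, then m(A_n) -> m(A).
Here A = [0, 5.97], so m(A) = 5.97
Step 1: a_1 = 5.97*(1 - 1/2) = 2.985, m(A_1) = 2.985
Step 2: a_2 = 5.97*(1 - 1/3) = 3.98, m(A_2) = 3.98
Step 3: a_3 = 5.97*(1 - 1/4) = 4.4775, m(A_3) = 4.4775
Step 4: a_4 = 5.97*(1 - 1/5) = 4.776, m(A_4) = 4.776
Step 5: a_5 = 5.97*(1 - 1/6) = 4.975, m(A_5) = 4.975
Limit: m(A_n) -> m([0,5.97]) = 5.97


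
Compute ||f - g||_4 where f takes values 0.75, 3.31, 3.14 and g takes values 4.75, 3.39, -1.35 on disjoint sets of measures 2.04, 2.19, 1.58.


Step 1: Compute differences f_i - g_i:
  0.75 - 4.75 = -4
  3.31 - 3.39 = -0.08
  3.14 - -1.35 = 4.49
Step 2: Compute |diff|^4 * measure for each set:
  |-4|^4 * 2.04 = 256 * 2.04 = 522.24
  |-0.08|^4 * 2.19 = 4.096000e-05 * 2.19 = 8.970240e-05
  |4.49|^4 * 1.58 = 406.429632 * 1.58 = 642.158819
Step 3: Sum = 1164.398908
Step 4: ||f-g||_4 = (1164.398908)^(1/4) = 5.841514


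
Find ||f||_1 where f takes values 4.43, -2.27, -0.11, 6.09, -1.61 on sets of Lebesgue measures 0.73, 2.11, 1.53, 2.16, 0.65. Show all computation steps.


Step 1: Compute |f_i|^1 for each value:
  |4.43|^1 = 4.43
  |-2.27|^1 = 2.27
  |-0.11|^1 = 0.11
  |6.09|^1 = 6.09
  |-1.61|^1 = 1.61
Step 2: Multiply by measures and sum:
  4.43 * 0.73 = 3.2339
  2.27 * 2.11 = 4.7897
  0.11 * 1.53 = 0.1683
  6.09 * 2.16 = 13.1544
  1.61 * 0.65 = 1.0465
Sum = 3.2339 + 4.7897 + 0.1683 + 13.1544 + 1.0465 = 22.3928
Step 3: Take the p-th root:
||f||_1 = (22.3928)^(1/1) = 22.3928


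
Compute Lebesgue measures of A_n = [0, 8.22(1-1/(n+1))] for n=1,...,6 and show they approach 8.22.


By continuity of measure from below: if A_n increases to A, then m(A_n) -> m(A).
Here A = [0, 8.22], so m(A) = 8.22
Step 1: a_1 = 8.22*(1 - 1/2) = 4.11, m(A_1) = 4.11
Step 2: a_2 = 8.22*(1 - 1/3) = 5.48, m(A_2) = 5.48
Step 3: a_3 = 8.22*(1 - 1/4) = 6.165, m(A_3) = 6.165
Step 4: a_4 = 8.22*(1 - 1/5) = 6.576, m(A_4) = 6.576
Step 5: a_5 = 8.22*(1 - 1/6) = 6.85, m(A_5) = 6.85
Step 6: a_6 = 8.22*(1 - 1/7) = 7.0457, m(A_6) = 7.0457
Limit: m(A_n) -> m([0,8.22]) = 8.22
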